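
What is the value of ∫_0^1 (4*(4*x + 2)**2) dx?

Let u = 4*x + 2, so du = 4 dx. When x = 0, u = 2; when x = 1, u = 6.
The integral becomes ∫ u**2 du from 2 to 6, with antiderivative u**3/3.
Back in x: F(x) = (4*x + 2)**3/3.
Then F(1) - F(0) = (72) - (8/3) = 208/3.

208/3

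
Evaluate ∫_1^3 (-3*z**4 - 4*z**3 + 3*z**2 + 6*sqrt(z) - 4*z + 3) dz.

-1066/5 + 12*sqrt(3)

By the power rule, an antiderivative is F(z) = -3*z**5/5 - z**4 + 4*z**(3/2) + z**3 - 2*z**2 + 3*z.
Then F(3) - F(1) = (-1044/5 + 12*sqrt(3)) - (22/5) = -1066/5 + 12*sqrt(3).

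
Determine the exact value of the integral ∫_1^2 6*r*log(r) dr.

-9/2 + 12*log(2)

Integrate by parts once (u = ln r, dv = 6*r dr).
An antiderivative is F(r) = 3*r**2*(2*log(r) - 1)/2.
Then F(2) - F(1) = (-6 + 12*log(2)) - (-3/2) = -9/2 + 12*log(2).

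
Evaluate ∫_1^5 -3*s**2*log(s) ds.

124/3 - 125*log(5)

Integrate by parts once (u = ln s, dv = -3*s**2 ds).
An antiderivative is F(s) = -s**3*(3*log(s) - 1)/3.
Then F(5) - F(1) = (125/3 - 125*log(5)) - (1/3) = 124/3 - 125*log(5).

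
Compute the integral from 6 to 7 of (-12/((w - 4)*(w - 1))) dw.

-4*log(5) + 8*log(2)

Factor the denominator: w**2 - 5*w + 4 = (w - 1)(w - 4).
Partial fractions: -12/((w - 4)*(w - 1)) = 4/(w - 1) - 4/(w - 4).
An antiderivative is F(w) = -4*log(w - 4) + 4*log(w - 1).
Then F(7) - F(6) = (log(16)) - (-4*log(2) + 4*log(5)) = -4*log(5) + 8*log(2).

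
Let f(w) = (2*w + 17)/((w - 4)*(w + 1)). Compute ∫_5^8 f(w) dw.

-3*log(3) + 13*log(2)

Factor the denominator: w**2 - 3*w - 4 = (w + 1)(w - 4).
Partial fractions: (2*w + 17)/((w - 4)*(w + 1)) = -3/(w + 1) + 5/(w - 4).
An antiderivative is F(w) = 5*log(w - 4) - 3*log(w + 1).
Then F(8) - F(5) = (-6*log(3) + 10*log(2)) - (-3*log(3) - 3*log(2)) = -3*log(3) + 13*log(2).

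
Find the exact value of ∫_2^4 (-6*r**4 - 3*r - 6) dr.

By the power rule, an antiderivative is F(r) = -6*r**5/5 - 3*r**2/2 - 6*r.
Then F(4) - F(2) = (-6384/5) - (-282/5) = -6102/5.

-6102/5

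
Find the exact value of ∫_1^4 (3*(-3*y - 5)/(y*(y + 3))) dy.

-4*log(7) - 2*log(2)

Factor the denominator: y**2 + 3*y = (y + 3)y.
Partial fractions: 3*(-3*y - 5)/(y*(y + 3)) = -4/(y + 3) - 5/y.
An antiderivative is F(y) = -5*log(y) - 4*log(y + 3).
Then F(4) - F(1) = (-4*log(7) - 10*log(2)) - (-8*log(2)) = -4*log(7) - 2*log(2).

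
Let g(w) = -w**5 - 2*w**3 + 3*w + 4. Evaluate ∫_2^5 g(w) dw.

-5709/2

By the power rule, an antiderivative is F(w) = -w**6/6 - w**4/2 + 3*w**2/2 + 4*w.
Then F(5) - F(2) = (-17155/6) - (-14/3) = -5709/2.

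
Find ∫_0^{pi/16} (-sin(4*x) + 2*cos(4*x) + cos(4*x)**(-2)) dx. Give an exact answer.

3*sqrt(2)/8

An antiderivative is F(x) = sin(4*x)/2 + cos(4*x)/4 + tan(4*x)/4.
Then F(pi/16) - F(0) = (1/4 + 3*sqrt(2)/8) - (1/4) = 3*sqrt(2)/8.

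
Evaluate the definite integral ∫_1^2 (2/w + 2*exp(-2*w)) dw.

An antiderivative is F(w) = 2*log(w) - exp(-2*w).
Then F(2) - F(1) = (-exp(-4) + 2*log(2)) - (-exp(-2)) = -exp(-4) + exp(-2) + 2*log(2).

-exp(-4) + exp(-2) + 2*log(2)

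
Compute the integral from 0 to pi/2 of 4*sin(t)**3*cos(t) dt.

1

Let u = sin(t), so du = cos(t) dt. When t = 0, u = 0; when t = pi/2, u = 1.
The integral becomes 4·∫ u**3 du from 0 to 1, with antiderivative u**4.
Back in t: F(t) = sin(t)**4.
Then F(pi/2) - F(0) = (1) - (0) = 1.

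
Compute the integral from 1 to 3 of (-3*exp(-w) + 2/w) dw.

An antiderivative is F(w) = 2*log(w) + 3*exp(-w).
Then F(3) - F(1) = (3*exp(-3) + 2*log(3)) - (3*exp(-1)) = -3*exp(-1) + 3*exp(-3) + 2*log(3).

-3*exp(-1) + 3*exp(-3) + 2*log(3)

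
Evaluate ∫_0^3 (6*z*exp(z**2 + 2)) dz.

Let u = z**2 + 2, so du = 2*z dz. When z = 0, u = 2; when z = 3, u = 11.
The integral becomes 3·∫ exp(u) du from 2 to 11, with antiderivative 3*exp(u).
Back in z: F(z) = 3*exp(z**2 + 2).
Then F(3) - F(0) = (3*exp(11)) - (3*exp(2)) = -3*(1 - exp(9))*exp(2).

-3*(1 - exp(9))*exp(2)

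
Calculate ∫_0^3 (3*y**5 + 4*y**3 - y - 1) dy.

438

By the power rule, an antiderivative is F(y) = y**6/2 + y**4 - y**2/2 - y.
Then F(3) - F(0) = (438) - (0) = 438.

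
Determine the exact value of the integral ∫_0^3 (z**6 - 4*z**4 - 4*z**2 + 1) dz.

2976/35

By the power rule, an antiderivative is F(z) = z**7/7 - 4*z**5/5 - 4*z**3/3 + z.
Then F(3) - F(0) = (2976/35) - (0) = 2976/35.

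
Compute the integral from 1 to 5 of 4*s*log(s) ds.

-24 + 50*log(5)

Integrate by parts once (u = ln s, dv = 4*s ds).
An antiderivative is F(s) = s**2*(2*log(s) - 1).
Then F(5) - F(1) = (-25 + 50*log(5)) - (-1) = -24 + 50*log(5).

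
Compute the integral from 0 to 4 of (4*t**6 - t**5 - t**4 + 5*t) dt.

By the power rule, an antiderivative is F(t) = 4*t**7/7 - t**6/6 - t**5/5 + 5*t**2/2.
Then F(4) - F(0) = (894056/105) - (0) = 894056/105.

894056/105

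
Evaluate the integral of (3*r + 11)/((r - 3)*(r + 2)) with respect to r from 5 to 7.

-2*log(3) + log(7) + 4*log(2)

Factor the denominator: r**2 - r - 6 = (r + 2)(r - 3).
Partial fractions: (3*r + 11)/((r - 3)*(r + 2)) = -1/(r + 2) + 4/(r - 3).
An antiderivative is F(r) = 4*log(r - 3) - log(r + 2).
Then F(7) - F(5) = (-2*log(3) + 8*log(2)) - (log(16/7)) = -2*log(3) + log(7) + 4*log(2).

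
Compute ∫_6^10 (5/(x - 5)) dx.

5*log(5)

An antiderivative is F(x) = 5*log(x - 5).
Then F(10) - F(6) = (5*log(5)) - (0) = 5*log(5).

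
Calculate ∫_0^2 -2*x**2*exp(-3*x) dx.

Integrate by parts twice (u = x^2, dv = -2*exp(-3*x) dx).
An antiderivative is F(x) = (18*x**2 + 12*x + 4)*exp(-3*x)/27.
Then F(2) - F(0) = (100*exp(-6)/27) - (4/27) = -4/27 + 100*exp(-6)/27.

-4/27 + 100*exp(-6)/27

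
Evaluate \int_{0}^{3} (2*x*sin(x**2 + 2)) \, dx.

cos(2) - cos(11)

Let u = x**2 + 2, so du = 2*x dx. When x = 0, u = 2; when x = 3, u = 11.
The integral becomes ∫ sin(u) du from 2 to 11, with antiderivative -cos(u).
Back in x: F(x) = -cos(x**2 + 2).
Then F(3) - F(0) = (-cos(11)) - (-cos(2)) = cos(2) - cos(11).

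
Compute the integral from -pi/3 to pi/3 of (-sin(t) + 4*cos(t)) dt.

An antiderivative is F(t) = 4*sin(t) + cos(t).
Then F(pi/3) - F(-pi/3) = (1/2 + 2*sqrt(3)) - (1/2 - 2*sqrt(3)) = 4*sqrt(3).

4*sqrt(3)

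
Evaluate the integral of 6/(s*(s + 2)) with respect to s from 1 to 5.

Factor the denominator: s**2 + 2*s = (s + 2)s.
Partial fractions: 6/(s*(s + 2)) = -3/(s + 2) + 3/s.
An antiderivative is F(s) = 3*log(s) - 3*log(s + 2).
Then F(5) - F(1) = (-3*log(7) + 3*log(5)) - (-log(27)) = -3*log(7) + 3*log(3) + 3*log(5).

-3*log(7) + 3*log(3) + 3*log(5)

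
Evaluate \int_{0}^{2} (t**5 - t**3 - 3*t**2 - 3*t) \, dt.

-22/3

By the power rule, an antiderivative is F(t) = t**6/6 - t**4/4 - t**3 - 3*t**2/2.
Then F(2) - F(0) = (-22/3) - (0) = -22/3.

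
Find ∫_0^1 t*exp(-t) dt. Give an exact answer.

1 - 2*exp(-1)

Integrate by parts once (u = t, dv = exp(-t) dt).
An antiderivative is F(t) = (-t - 1)*exp(-t).
Then F(1) - F(0) = (-2*exp(-1)) - (-1) = 1 - 2*exp(-1).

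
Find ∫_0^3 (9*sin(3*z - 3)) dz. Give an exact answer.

Let u = 3*z - 3, so du = 3 dz. When z = 0, u = -3; when z = 3, u = 6.
The integral becomes 3·∫ sin(u) du from -3 to 6, with antiderivative -3*cos(u).
Back in z: F(z) = -3*cos(3*z - 3).
Then F(3) - F(0) = (-3*cos(6)) - (-3*cos(3)) = 3*cos(3) - 3*cos(6).

3*cos(3) - 3*cos(6)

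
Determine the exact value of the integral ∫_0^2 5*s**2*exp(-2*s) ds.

5/4 - 65*exp(-4)/4

Integrate by parts twice (u = s^2, dv = 5*exp(-2*s) ds).
An antiderivative is F(s) = (-10*s**2 - 10*s - 5)*exp(-2*s)/4.
Then F(2) - F(0) = (-65*exp(-4)/4) - (-5/4) = 5/4 - 65*exp(-4)/4.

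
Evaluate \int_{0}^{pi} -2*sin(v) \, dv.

-4

An antiderivative is F(v) = 2*cos(v).
Then F(pi) - F(0) = (-2) - (2) = -4.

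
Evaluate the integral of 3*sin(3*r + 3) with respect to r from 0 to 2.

Let u = 3*r + 3, so du = 3 dr. When r = 0, u = 3; when r = 2, u = 9.
The integral becomes ∫ sin(u) du from 3 to 9, with antiderivative -cos(u).
Back in r: F(r) = -cos(3*r + 3).
Then F(2) - F(0) = (-cos(9)) - (-cos(3)) = cos(3) - cos(9).

cos(3) - cos(9)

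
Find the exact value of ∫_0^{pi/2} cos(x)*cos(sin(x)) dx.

sin(1)

Let u = sin(x), so du = cos(x) dx. When x = 0, u = 0; when x = pi/2, u = 1.
The integral becomes ∫ cos(u) du from 0 to 1, with antiderivative sin(u).
Back in x: F(x) = sin(sin(x)).
Then F(pi/2) - F(0) = (sin(1)) - (0) = sin(1).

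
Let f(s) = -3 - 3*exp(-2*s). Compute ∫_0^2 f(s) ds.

-15/2 + 3*exp(-4)/2

An antiderivative is F(s) = -3*s + 3*exp(-2*s)/2.
Then F(2) - F(0) = (-6 + 3*exp(-4)/2) - (3/2) = -15/2 + 3*exp(-4)/2.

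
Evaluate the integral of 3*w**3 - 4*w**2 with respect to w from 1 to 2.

23/12

By the power rule, an antiderivative is F(w) = 3*w**4/4 - 4*w**3/3.
Then F(2) - F(1) = (4/3) - (-7/12) = 23/12.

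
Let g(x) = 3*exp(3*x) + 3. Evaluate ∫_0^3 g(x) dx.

An antiderivative is F(x) = exp(3*x) + 3*x.
Then F(3) - F(0) = (9 + exp(9)) - (1) = 8 + exp(9).

8 + exp(9)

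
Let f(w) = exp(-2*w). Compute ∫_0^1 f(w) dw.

An antiderivative is F(w) = -exp(-2*w)/2.
Then F(1) - F(0) = (-exp(-2)/2) - (-1/2) = -(1 - exp(2))*exp(-2)/2.

-(1 - exp(2))*exp(-2)/2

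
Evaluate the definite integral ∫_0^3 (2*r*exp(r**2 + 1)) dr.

-exp(1) + exp(10)

Let u = r**2 + 1, so du = 2*r dr. When r = 0, u = 1; when r = 3, u = 10.
The integral becomes ∫ exp(u) du from 1 to 10, with antiderivative exp(u).
Back in r: F(r) = exp(r**2 + 1).
Then F(3) - F(0) = (exp(10)) - (exp(1)) = -exp(1) + exp(10).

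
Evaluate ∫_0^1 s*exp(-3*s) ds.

(-4 + exp(3))*exp(-3)/9

Integrate by parts once (u = s, dv = exp(-3*s) ds).
An antiderivative is F(s) = (-3*s - 1)*exp(-3*s)/9.
Then F(1) - F(0) = (-4*exp(-3)/9) - (-1/9) = (-4 + exp(3))*exp(-3)/9.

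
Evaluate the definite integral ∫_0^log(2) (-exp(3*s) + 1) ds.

An antiderivative is F(s) = -exp(3*s)/3 + s.
Then F(log(2)) - F(0) = (-8/3 + log(2)) - (-1/3) = -7/3 + log(2).

-7/3 + log(2)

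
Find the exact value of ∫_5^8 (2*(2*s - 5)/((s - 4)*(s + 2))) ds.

-3*log(7) + 5*log(2) + 3*log(5)

Factor the denominator: s**2 - 2*s - 8 = (s + 2)(s - 4).
Partial fractions: 2*(2*s - 5)/((s - 4)*(s + 2)) = 3/(s + 2) + 1/(s - 4).
An antiderivative is F(s) = log(s - 4) + 3*log(s + 2).
Then F(8) - F(5) = (5*log(2) + 3*log(5)) - (3*log(7)) = -3*log(7) + 5*log(2) + 3*log(5).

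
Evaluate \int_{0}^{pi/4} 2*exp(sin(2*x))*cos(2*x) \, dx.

Let u = sin(2*x), so du = 2*cos(2*x) dx. When x = 0, u = 0; when x = pi/4, u = 1.
The integral becomes ∫ exp(u) du from 0 to 1, with antiderivative exp(u).
Back in x: F(x) = exp(sin(2*x)).
Then F(pi/4) - F(0) = (E) - (1) = -1 + E.

-1 + E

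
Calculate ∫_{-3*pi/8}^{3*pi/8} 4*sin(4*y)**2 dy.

Use the identity sin^2(4*y) = (1 - cos(8*y))/2.
An antiderivative is F(y) = 2*y - sin(8*y)/4.
Then F(3*pi/8) - F(-3*pi/8) = (3*pi/4) - (-3*pi/4) = 3*pi/2.

3*pi/2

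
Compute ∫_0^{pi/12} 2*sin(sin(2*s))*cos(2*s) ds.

1 - cos(1/2)

Let u = sin(2*s), so du = 2*cos(2*s) ds. When s = 0, u = 0; when s = pi/12, u = 1/2.
The integral becomes ∫ sin(u) du from 0 to 1/2, with antiderivative -cos(u).
Back in s: F(s) = -cos(sin(2*s)).
Then F(pi/12) - F(0) = (-cos(1/2)) - (-1) = 1 - cos(1/2).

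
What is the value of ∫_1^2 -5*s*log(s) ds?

15/4 - 10*log(2)

Integrate by parts once (u = ln s, dv = -5*s ds).
An antiderivative is F(s) = -5*s**2*(2*log(s) - 1)/4.
Then F(2) - F(1) = (5 - 10*log(2)) - (5/4) = 15/4 - 10*log(2).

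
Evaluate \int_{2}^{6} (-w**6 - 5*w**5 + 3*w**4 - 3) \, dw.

By the power rule, an antiderivative is F(w) = -w**7/7 - 5*w**6/6 + 3*w**5/5 - 3*w.
Then F(6) - F(2) = (-2597814/35) - (-6134/105) = -7787308/105.

-7787308/105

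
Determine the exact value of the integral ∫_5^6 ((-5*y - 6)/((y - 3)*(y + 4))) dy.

log(6/25)

Factor the denominator: y**2 + y - 12 = (y + 4)(y - 3).
Partial fractions: (-5*y - 6)/((y - 3)*(y + 4)) = -2/(y + 4) - 3/(y - 3).
An antiderivative is F(y) = -3*log(y - 3) - 2*log(y + 4).
Then F(6) - F(5) = (-3*log(3) - 2*log(5) - 2*log(2)) - (-4*log(3) - 3*log(2)) = log(6/25).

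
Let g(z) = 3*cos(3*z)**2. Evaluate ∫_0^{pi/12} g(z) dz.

1/4 + pi/8

Use the identity cos^2(3*z) = (1 + cos(6*z))/2.
An antiderivative is F(z) = 3*z/2 + sin(6*z)/4.
Then F(pi/12) - F(0) = (1/4 + pi/8) - (0) = 1/4 + pi/8.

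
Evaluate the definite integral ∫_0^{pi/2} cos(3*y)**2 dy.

pi/4

Use the identity cos^2(3*y) = (1 + cos(6*y))/2.
An antiderivative is F(y) = y/2 + sin(6*y)/12.
Then F(pi/2) - F(0) = (pi/4) - (0) = pi/4.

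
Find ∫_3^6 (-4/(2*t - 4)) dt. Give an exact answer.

-log(16)

An antiderivative is F(t) = -2*log(2*t - 4).
Then F(6) - F(3) = (-log(64)) - (-log(4)) = -log(16).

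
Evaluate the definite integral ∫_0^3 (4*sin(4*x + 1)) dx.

-cos(13) + cos(1)

Let u = 4*x + 1, so du = 4 dx. When x = 0, u = 1; when x = 3, u = 13.
The integral becomes ∫ sin(u) du from 1 to 13, with antiderivative -cos(u).
Back in x: F(x) = -cos(4*x + 1).
Then F(3) - F(0) = (-cos(13)) - (-cos(1)) = -cos(13) + cos(1).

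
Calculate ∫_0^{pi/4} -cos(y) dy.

An antiderivative is F(y) = -sin(y).
Then F(pi/4) - F(0) = (-sqrt(2)/2) - (0) = -sqrt(2)/2.

-sqrt(2)/2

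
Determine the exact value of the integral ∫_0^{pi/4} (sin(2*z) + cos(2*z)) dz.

1

An antiderivative is F(z) = sin(2*z)/2 - cos(2*z)/2.
Then F(pi/4) - F(0) = (1/2) - (-1/2) = 1.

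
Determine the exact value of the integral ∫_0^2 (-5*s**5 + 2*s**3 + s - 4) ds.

-154/3

By the power rule, an antiderivative is F(s) = -5*s**6/6 + s**4/2 + s**2/2 - 4*s.
Then F(2) - F(0) = (-154/3) - (0) = -154/3.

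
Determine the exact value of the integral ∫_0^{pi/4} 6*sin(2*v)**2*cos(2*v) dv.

1

Let u = sin(2*v), so du = 2*cos(2*v) dv. When v = 0, u = 0; when v = pi/4, u = 1.
The integral becomes 3·∫ u**2 du from 0 to 1, with antiderivative u**3.
Back in v: F(v) = sin(2*v)**3.
Then F(pi/4) - F(0) = (1) - (0) = 1.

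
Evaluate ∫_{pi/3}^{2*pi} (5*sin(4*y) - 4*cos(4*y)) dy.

-15/8 - sqrt(3)/2

An antiderivative is F(y) = -sin(4*y) - 5*cos(4*y)/4.
Then F(2*pi) - F(pi/3) = (-5/4) - (5/8 + sqrt(3)/2) = -15/8 - sqrt(3)/2.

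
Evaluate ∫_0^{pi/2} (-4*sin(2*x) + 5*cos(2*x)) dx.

An antiderivative is F(x) = 5*sin(2*x)/2 + 2*cos(2*x).
Then F(pi/2) - F(0) = (-2) - (2) = -4.

-4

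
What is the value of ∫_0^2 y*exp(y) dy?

1 + exp(2)

Integrate by parts once (u = y, dv = exp(y) dy).
An antiderivative is F(y) = (y - 1)*exp(y).
Then F(2) - F(0) = (exp(2)) - (-1) = 1 + exp(2).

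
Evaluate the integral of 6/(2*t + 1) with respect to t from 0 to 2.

3*log(5)

Let u = 2*t + 1, so du = 2 dt. When t = 0, u = 1; when t = 2, u = 5.
The integral becomes 3·∫ 1/u du from 1 to 5, with antiderivative 3*log(u).
Back in t: F(t) = 3*log(2*t + 1).
Then F(2) - F(0) = (3*log(5)) - (0) = 3*log(5).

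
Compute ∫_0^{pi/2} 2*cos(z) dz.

An antiderivative is F(z) = 2*sin(z).
Then F(pi/2) - F(0) = (2) - (0) = 2.

2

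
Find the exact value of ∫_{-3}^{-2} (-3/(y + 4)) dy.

-log(8)

An antiderivative is F(y) = -3*log(y + 4).
Then F(-2) - F(-3) = (-log(8)) - (0) = -log(8).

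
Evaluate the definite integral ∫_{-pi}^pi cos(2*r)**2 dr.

pi

Use the identity cos^2(2*r) = (1 + cos(4*r))/2.
An antiderivative is F(r) = r/2 + sin(4*r)/8.
Then F(pi) - F(-pi) = (pi/2) - (-pi/2) = pi.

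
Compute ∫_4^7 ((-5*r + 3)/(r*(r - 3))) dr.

-6*log(2) - log(7)

Factor the denominator: r**2 - 3*r = r(r - 3).
Partial fractions: (-5*r + 3)/(r*(r - 3)) = -1/r - 4/(r - 3).
An antiderivative is F(r) = -log(r) - 4*log(r - 3).
Then F(7) - F(4) = (-8*log(2) - log(7)) - (-log(4)) = -6*log(2) - log(7).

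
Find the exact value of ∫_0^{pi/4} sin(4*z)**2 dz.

pi/8

Use the identity sin^2(4*z) = (1 - cos(8*z))/2.
An antiderivative is F(z) = z/2 - sin(8*z)/16.
Then F(pi/4) - F(0) = (pi/8) - (0) = pi/8.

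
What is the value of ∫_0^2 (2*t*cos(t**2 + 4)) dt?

Let u = t**2 + 4, so du = 2*t dt. When t = 0, u = 4; when t = 2, u = 8.
The integral becomes ∫ cos(u) du from 4 to 8, with antiderivative sin(u).
Back in t: F(t) = sin(t**2 + 4).
Then F(2) - F(0) = (sin(8)) - (sin(4)) = -sin(4) + sin(8).

-sin(4) + sin(8)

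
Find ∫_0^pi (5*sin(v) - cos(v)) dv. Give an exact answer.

An antiderivative is F(v) = -sin(v) - 5*cos(v).
Then F(pi) - F(0) = (5) - (-5) = 10.

10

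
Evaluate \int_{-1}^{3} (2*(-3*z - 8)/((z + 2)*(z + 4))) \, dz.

Factor the denominator: z**2 + 6*z + 8 = (z + 4)(z + 2).
Partial fractions: 2*(-3*z - 8)/((z + 2)*(z + 4)) = -4/(z + 4) - 2/(z + 2).
An antiderivative is F(z) = -2*log(z + 2) - 4*log(z + 4).
Then F(3) - F(-1) = (-4*log(7) - 2*log(5)) - (-log(81)) = -4*log(7) - 2*log(5) + 4*log(3).

-4*log(7) - 2*log(5) + 4*log(3)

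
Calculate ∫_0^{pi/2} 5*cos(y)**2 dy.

Use the identity cos^2(y) = (1 + cos(2*y))/2.
An antiderivative is F(y) = 5*y/2 + 5*sin(2*y)/4.
Then F(pi/2) - F(0) = (5*pi/4) - (0) = 5*pi/4.

5*pi/4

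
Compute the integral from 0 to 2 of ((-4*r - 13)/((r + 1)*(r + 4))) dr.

log(2/81)

Factor the denominator: r**2 + 5*r + 4 = (r + 4)(r + 1).
Partial fractions: (-4*r - 13)/((r + 1)*(r + 4)) = -1/(r + 4) - 3/(r + 1).
An antiderivative is F(r) = -3*log(r + 1) - log(r + 4).
Then F(2) - F(0) = (-4*log(3) - log(2)) - (-log(4)) = log(2/81).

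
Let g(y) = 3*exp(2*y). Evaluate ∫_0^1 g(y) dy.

An antiderivative is F(y) = 3*exp(2*y)/2.
Then F(1) - F(0) = (3*exp(2)/2) - (3/2) = -3/2 + 3*exp(2)/2.

-3/2 + 3*exp(2)/2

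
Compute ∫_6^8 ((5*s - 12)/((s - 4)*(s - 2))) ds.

log(24)

Factor the denominator: s**2 - 6*s + 8 = (s - 2)(s - 4).
Partial fractions: (5*s - 12)/((s - 4)*(s - 2)) = 1/(s - 2) + 4/(s - 4).
An antiderivative is F(s) = 4*log(s - 4) + log(s - 2).
Then F(8) - F(6) = (log(3) + 9*log(2)) - (log(64)) = log(24).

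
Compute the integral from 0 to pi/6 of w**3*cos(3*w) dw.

-pi/27 + pi**3/648 + 2/27

Integrate by parts 3 times (u = w^3, dv = cos(3*w) dw).
An antiderivative is F(w) = w**3*sin(3*w)/3 + w**2*cos(3*w)/3 - 2*w*sin(3*w)/9 - 2*cos(3*w)/27.
Then F(pi/6) - F(0) = (pi*(-24 + pi**2)/648) - (-2/27) = -pi/27 + pi**3/648 + 2/27.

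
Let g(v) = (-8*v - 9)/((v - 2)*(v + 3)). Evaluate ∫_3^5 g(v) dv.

-6*log(2) - 2*log(3)

Factor the denominator: v**2 + v - 6 = (v + 3)(v - 2).
Partial fractions: (-8*v - 9)/((v - 2)*(v + 3)) = -3/(v + 3) - 5/(v - 2).
An antiderivative is F(v) = -5*log(v - 2) - 3*log(v + 3).
Then F(5) - F(3) = (-9*log(2) - 5*log(3)) - (-3*log(3) - 3*log(2)) = -6*log(2) - 2*log(3).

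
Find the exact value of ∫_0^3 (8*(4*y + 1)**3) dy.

Let u = 4*y + 1, so du = 4 dy. When y = 0, u = 1; when y = 3, u = 13.
The integral becomes 2·∫ u**3 du from 1 to 13, with antiderivative u**4/2.
Back in y: F(y) = (4*y + 1)**4/2.
Then F(3) - F(0) = (28561/2) - (1/2) = 14280.

14280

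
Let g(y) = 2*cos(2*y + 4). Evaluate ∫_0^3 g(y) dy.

Let u = 2*y + 4, so du = 2 dy. When y = 0, u = 4; when y = 3, u = 10.
The integral becomes ∫ cos(u) du from 4 to 10, with antiderivative sin(u).
Back in y: F(y) = sin(2*y + 4).
Then F(3) - F(0) = (sin(10)) - (sin(4)) = sin(10) - sin(4).

sin(10) - sin(4)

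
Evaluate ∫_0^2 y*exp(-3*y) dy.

(-7 + exp(6))*exp(-6)/9

Integrate by parts once (u = y, dv = exp(-3*y) dy).
An antiderivative is F(y) = (-3*y - 1)*exp(-3*y)/9.
Then F(2) - F(0) = (-7*exp(-6)/9) - (-1/9) = (-7 + exp(6))*exp(-6)/9.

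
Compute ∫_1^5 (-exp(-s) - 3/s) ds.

-3*log(5) - exp(-1) + exp(-5)

An antiderivative is F(s) = -3*log(s) + exp(-s).
Then F(5) - F(1) = (-3*log(5) + exp(-5)) - (exp(-1)) = -3*log(5) - exp(-1) + exp(-5).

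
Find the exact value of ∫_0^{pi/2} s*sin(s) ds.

Integrate by parts once (u = s, dv = sin(s) ds).
An antiderivative is F(s) = -s*cos(s) + sin(s).
Then F(pi/2) - F(0) = (1) - (0) = 1.

1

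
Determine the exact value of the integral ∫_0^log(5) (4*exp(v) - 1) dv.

An antiderivative is F(v) = -v + 4*exp(v).
Then F(log(5)) - F(0) = (20 - log(5)) - (4) = 16 - log(5).

16 - log(5)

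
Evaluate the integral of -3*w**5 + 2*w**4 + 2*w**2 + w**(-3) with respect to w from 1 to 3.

-11224/45

By the power rule, an antiderivative is F(w) = -w**6/2 + 2*w**5/5 + 2*w**3/3 - 1/(2*w**2).
Then F(3) - F(1) = (-11221/45) - (1/15) = -11224/45.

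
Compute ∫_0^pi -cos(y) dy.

0

An antiderivative is F(y) = -sin(y).
Then F(pi) - F(0) = (0) - (0) = 0.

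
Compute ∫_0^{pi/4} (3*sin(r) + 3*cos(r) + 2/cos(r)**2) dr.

An antiderivative is F(r) = 3*sin(r) - 3*cos(r) + 2*tan(r).
Then F(pi/4) - F(0) = (2) - (-3) = 5.

5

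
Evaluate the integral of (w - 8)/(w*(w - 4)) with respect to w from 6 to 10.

log(25/27)

Factor the denominator: w**2 - 4*w = w(w - 4).
Partial fractions: (w - 8)/(w*(w - 4)) = 2/w - 1/(w - 4).
An antiderivative is F(w) = 2*log(w) - log(w - 4).
Then F(10) - F(6) = (log(50/3)) - (log(18)) = log(25/27).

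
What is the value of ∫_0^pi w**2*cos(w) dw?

-2*pi

Integrate by parts twice (u = w^2, dv = cos(w) dw).
An antiderivative is F(w) = w**2*sin(w) + 2*w*cos(w) - 2*sin(w).
Then F(pi) - F(0) = (-2*pi) - (0) = -2*pi.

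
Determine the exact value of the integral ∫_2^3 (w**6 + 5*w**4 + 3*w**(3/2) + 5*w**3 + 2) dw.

By the power rule, an antiderivative is F(w) = w**7/7 + 6*w**(5/2)/5 + w**5 + 5*w**4/4 + 2*w.
Then F(3) - F(2) = (54*sqrt(3)/5 + 18555/28) - (24*sqrt(2)/5 + 520/7) = -24*sqrt(2)/5 + 54*sqrt(3)/5 + 16475/28.

-24*sqrt(2)/5 + 54*sqrt(3)/5 + 16475/28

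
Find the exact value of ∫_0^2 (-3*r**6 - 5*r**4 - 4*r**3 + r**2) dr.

By the power rule, an antiderivative is F(r) = -3*r**7/7 - r**5 - r**4 + r**3/3.
Then F(2) - F(0) = (-2104/21) - (0) = -2104/21.

-2104/21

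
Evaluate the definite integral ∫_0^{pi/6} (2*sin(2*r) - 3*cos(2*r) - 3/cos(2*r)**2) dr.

An antiderivative is F(r) = -3*sin(2*r)/2 - cos(2*r) - 3*tan(2*r)/2.
Then F(pi/6) - F(0) = (-9*sqrt(3)/4 - 1/2) - (-1) = 1/2 - 9*sqrt(3)/4.

1/2 - 9*sqrt(3)/4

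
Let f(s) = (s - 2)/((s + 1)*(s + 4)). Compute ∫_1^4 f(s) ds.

-3*log(5) + 7*log(2)

Factor the denominator: s**2 + 5*s + 4 = (s + 4)(s + 1).
Partial fractions: (s - 2)/((s + 1)*(s + 4)) = 2/(s + 4) - 1/(s + 1).
An antiderivative is F(s) = -log(s + 1) + 2*log(s + 4).
Then F(4) - F(1) = (log(64/5)) - (log(25/2)) = -3*log(5) + 7*log(2).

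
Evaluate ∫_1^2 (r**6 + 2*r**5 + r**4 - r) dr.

By the power rule, an antiderivative is F(r) = r**7/7 + r**6/3 + r**5/5 - r**2/2.
Then F(2) - F(1) = (4622/105) - (37/210) = 3069/70.

3069/70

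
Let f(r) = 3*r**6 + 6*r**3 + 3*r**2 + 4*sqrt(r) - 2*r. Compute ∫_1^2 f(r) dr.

By the power rule, an antiderivative is F(r) = 3*r**7/7 + 3*r**4/2 + 8*r**(3/2)/3 + r**3 - r**2.
Then F(2) - F(1) = (16*sqrt(2)/3 + 580/7) - (193/42) = 16*sqrt(2)/3 + 3287/42.

16*sqrt(2)/3 + 3287/42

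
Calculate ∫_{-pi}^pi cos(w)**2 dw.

pi

Use the identity cos^2(w) = (1 + cos(2*w))/2.
An antiderivative is F(w) = w/2 + sin(2*w)/4.
Then F(pi) - F(-pi) = (pi/2) - (-pi/2) = pi.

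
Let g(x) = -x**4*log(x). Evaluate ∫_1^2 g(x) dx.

31/25 - 32*log(2)/5

Integrate by parts once (u = ln x, dv = -x**4 dx).
An antiderivative is F(x) = -x**5*(5*log(x) - 1)/25.
Then F(2) - F(1) = (32/25 - 32*log(2)/5) - (1/25) = 31/25 - 32*log(2)/5.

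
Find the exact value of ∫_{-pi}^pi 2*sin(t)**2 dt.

2*pi

Use the identity sin^2(t) = (1 - cos(2*t))/2.
An antiderivative is F(t) = t - sin(2*t)/2.
Then F(pi) - F(-pi) = (pi) - (-pi) = 2*pi.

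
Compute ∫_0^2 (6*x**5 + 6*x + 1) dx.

78

By the power rule, an antiderivative is F(x) = x**6 + 3*x**2 + x.
Then F(2) - F(0) = (78) - (0) = 78.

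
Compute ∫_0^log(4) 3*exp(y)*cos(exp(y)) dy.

Let u = exp(y), so du = exp(y) dy. When y = 0, u = 1; when y = log(4), u = 4.
The integral becomes 3·∫ cos(u) du from 1 to 4, with antiderivative 3*sin(u).
Back in y: F(y) = 3*sin(exp(y)).
Then F(log(4)) - F(0) = (3*sin(4)) - (3*sin(1)) = -3*sin(1) + 3*sin(4).

-3*sin(1) + 3*sin(4)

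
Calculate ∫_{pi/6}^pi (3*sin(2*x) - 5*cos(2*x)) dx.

-3/4 + 5*sqrt(3)/4

An antiderivative is F(x) = -5*sin(2*x)/2 - 3*cos(2*x)/2.
Then F(pi) - F(pi/6) = (-3/2) - (-5*sqrt(3)/4 - 3/4) = -3/4 + 5*sqrt(3)/4.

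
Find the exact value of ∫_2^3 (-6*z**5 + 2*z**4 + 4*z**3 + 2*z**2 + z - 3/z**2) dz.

-7514/15

By the power rule, an antiderivative is F(z) = -z**6 + 2*z**5/5 + z**4 + 2*z**3/3 + z**2/2 + 3/z.
Then F(3) - F(2) = (-5273/10) - (-791/30) = -7514/15.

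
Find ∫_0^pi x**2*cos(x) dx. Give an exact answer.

Integrate by parts twice (u = x^2, dv = cos(x) dx).
An antiderivative is F(x) = x**2*sin(x) + 2*x*cos(x) - 2*sin(x).
Then F(pi) - F(0) = (-2*pi) - (0) = -2*pi.

-2*pi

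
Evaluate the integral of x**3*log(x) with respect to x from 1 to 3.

Integrate by parts once (u = ln x, dv = x**3 dx).
An antiderivative is F(x) = x**4*(4*log(x) - 1)/16.
Then F(3) - F(1) = (-81/16 + 81*log(3)/4) - (-1/16) = -5 + 81*log(3)/4.

-5 + 81*log(3)/4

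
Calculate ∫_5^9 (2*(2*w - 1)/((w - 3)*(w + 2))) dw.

Factor the denominator: w**2 - w - 6 = (w + 2)(w - 3).
Partial fractions: 2*(2*w - 1)/((w - 3)*(w + 2)) = 2/(w + 2) + 2/(w - 3).
An antiderivative is F(w) = 2*log(w - 3) + 2*log(w + 2).
Then F(9) - F(5) = (2*log(2) + 2*log(3) + 2*log(11)) - (2*log(2) + 2*log(7)) = -2*log(7) + 2*log(3) + 2*log(11).

-2*log(7) + 2*log(3) + 2*log(11)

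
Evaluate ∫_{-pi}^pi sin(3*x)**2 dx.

pi

Use the identity sin^2(3*x) = (1 - cos(6*x))/2.
An antiderivative is F(x) = x/2 - sin(6*x)/12.
Then F(pi) - F(-pi) = (pi/2) - (-pi/2) = pi.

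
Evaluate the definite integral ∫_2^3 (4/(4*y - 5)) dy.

log(7/3)

An antiderivative is F(y) = log(4*y - 5).
Then F(3) - F(2) = (log(7)) - (log(3)) = log(7/3).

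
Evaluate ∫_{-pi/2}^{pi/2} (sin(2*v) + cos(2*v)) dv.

An antiderivative is F(v) = sin(2*v)/2 - cos(2*v)/2.
Then F(pi/2) - F(-pi/2) = (1/2) - (1/2) = 0.

0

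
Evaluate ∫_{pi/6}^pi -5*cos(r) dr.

5/2

An antiderivative is F(r) = -5*sin(r).
Then F(pi) - F(pi/6) = (0) - (-5/2) = 5/2.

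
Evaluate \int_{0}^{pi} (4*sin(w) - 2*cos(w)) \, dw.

8

An antiderivative is F(w) = -2*sin(w) - 4*cos(w).
Then F(pi) - F(0) = (4) - (-4) = 8.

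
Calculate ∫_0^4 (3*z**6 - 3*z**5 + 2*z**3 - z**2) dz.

106688/21

By the power rule, an antiderivative is F(z) = 3*z**7/7 - z**6/2 + z**4/2 - z**3/3.
Then F(4) - F(0) = (106688/21) - (0) = 106688/21.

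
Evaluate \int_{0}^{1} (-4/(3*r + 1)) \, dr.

-8*log(2)/3

An antiderivative is F(r) = -4*log(3*r + 1)/3.
Then F(1) - F(0) = (-8*log(2)/3) - (0) = -8*log(2)/3.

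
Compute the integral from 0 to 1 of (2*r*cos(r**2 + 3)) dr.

Let u = r**2 + 3, so du = 2*r dr. When r = 0, u = 3; when r = 1, u = 4.
The integral becomes ∫ cos(u) du from 3 to 4, with antiderivative sin(u).
Back in r: F(r) = sin(r**2 + 3).
Then F(1) - F(0) = (sin(4)) - (sin(3)) = sin(4) - sin(3).

sin(4) - sin(3)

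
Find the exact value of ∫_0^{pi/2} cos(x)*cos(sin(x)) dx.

sin(1)

Let u = sin(x), so du = cos(x) dx. When x = 0, u = 0; when x = pi/2, u = 1.
The integral becomes ∫ cos(u) du from 0 to 1, with antiderivative sin(u).
Back in x: F(x) = sin(sin(x)).
Then F(pi/2) - F(0) = (sin(1)) - (0) = sin(1).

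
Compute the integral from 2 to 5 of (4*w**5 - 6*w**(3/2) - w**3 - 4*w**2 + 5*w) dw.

By the power rule, an antiderivative is F(w) = 2*w**6/3 - 12*w**(5/2)/5 - w**4/4 - 4*w**3/3 + 5*w**2/2.
Then F(5) - F(2) = (40625/4 - 60*sqrt(5)) - (38 - 48*sqrt(2)/5) = -60*sqrt(5) + 48*sqrt(2)/5 + 40473/4.

-60*sqrt(5) + 48*sqrt(2)/5 + 40473/4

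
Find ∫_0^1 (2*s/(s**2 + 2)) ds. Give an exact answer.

log(3/2)

Let u = s**2 + 2, so du = 2*s ds. When s = 0, u = 2; when s = 1, u = 3.
The integral becomes ∫ 1/u du from 2 to 3, with antiderivative log(u).
Back in s: F(s) = log(s**2 + 2).
Then F(1) - F(0) = (log(3)) - (log(2)) = log(3/2).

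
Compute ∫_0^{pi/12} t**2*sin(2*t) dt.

Integrate by parts twice (u = t^2, dv = sin(2*t) dt).
An antiderivative is F(t) = -t**2*cos(2*t)/2 + t*sin(2*t)/2 + cos(2*t)/4.
Then F(pi/12) - F(0) = (-sqrt(3)*pi**2/576 + pi/48 + sqrt(3)/8) - (1/4) = -1/4 - sqrt(3)*pi**2/576 + pi/48 + sqrt(3)/8.

-1/4 - sqrt(3)*pi**2/576 + pi/48 + sqrt(3)/8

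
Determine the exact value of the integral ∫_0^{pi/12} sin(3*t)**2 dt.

-1/12 + pi/24

Use the identity sin^2(3*t) = (1 - cos(6*t))/2.
An antiderivative is F(t) = t/2 - sin(6*t)/12.
Then F(pi/12) - F(0) = (-1/12 + pi/24) - (0) = -1/12 + pi/24.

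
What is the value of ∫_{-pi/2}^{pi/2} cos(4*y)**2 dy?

Use the identity cos^2(4*y) = (1 + cos(8*y))/2.
An antiderivative is F(y) = y/2 + sin(8*y)/16.
Then F(pi/2) - F(-pi/2) = (pi/4) - (-pi/4) = pi/2.

pi/2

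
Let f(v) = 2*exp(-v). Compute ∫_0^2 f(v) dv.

2 - 2*exp(-2)

An antiderivative is F(v) = -2*exp(-v).
Then F(2) - F(0) = (-2*exp(-2)) - (-2) = 2 - 2*exp(-2).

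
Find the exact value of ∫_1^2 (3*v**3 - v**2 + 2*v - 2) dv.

119/12

By the power rule, an antiderivative is F(v) = 3*v**4/4 - v**3/3 + v**2 - 2*v.
Then F(2) - F(1) = (28/3) - (-7/12) = 119/12.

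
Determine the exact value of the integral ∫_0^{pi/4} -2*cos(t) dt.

An antiderivative is F(t) = -2*sin(t).
Then F(pi/4) - F(0) = (-sqrt(2)) - (0) = -sqrt(2).

-sqrt(2)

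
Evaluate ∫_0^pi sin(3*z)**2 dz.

pi/2

Use the identity sin^2(3*z) = (1 - cos(6*z))/2.
An antiderivative is F(z) = z/2 - sin(6*z)/12.
Then F(pi) - F(0) = (pi/2) - (0) = pi/2.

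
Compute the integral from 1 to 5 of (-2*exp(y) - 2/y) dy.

An antiderivative is F(y) = -2*exp(y) - 2*log(y).
Then F(5) - F(1) = (-2*exp(5) - 2*log(5)) - (-2*exp(1)) = -2*exp(5) - 2*log(5) + 2*exp(1).

-2*exp(5) - 2*log(5) + 2*exp(1)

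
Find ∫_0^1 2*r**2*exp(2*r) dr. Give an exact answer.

Integrate by parts twice (u = r^2, dv = 2*exp(2*r) dr).
An antiderivative is F(r) = (2*r**2 - 2*r + 1)*exp(2*r)/2.
Then F(1) - F(0) = (exp(2)/2) - (1/2) = -1/2 + exp(2)/2.

-1/2 + exp(2)/2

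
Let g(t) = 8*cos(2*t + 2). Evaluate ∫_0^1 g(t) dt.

-4*sin(2) + 4*sin(4)

Let u = 2*t + 2, so du = 2 dt. When t = 0, u = 2; when t = 1, u = 4.
The integral becomes 4·∫ cos(u) du from 2 to 4, with antiderivative 4*sin(u).
Back in t: F(t) = 4*sin(2*t + 2).
Then F(1) - F(0) = (4*sin(4)) - (4*sin(2)) = -4*sin(2) + 4*sin(4).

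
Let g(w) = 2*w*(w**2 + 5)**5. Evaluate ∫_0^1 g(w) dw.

Let u = w**2 + 5, so du = 2*w dw. When w = 0, u = 5; when w = 1, u = 6.
The integral becomes ∫ u**5 du from 5 to 6, with antiderivative u**6/6.
Back in w: F(w) = (w**2 + 5)**6/6.
Then F(1) - F(0) = (7776) - (15625/6) = 31031/6.

31031/6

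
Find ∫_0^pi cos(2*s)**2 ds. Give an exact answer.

pi/2

Use the identity cos^2(2*s) = (1 + cos(4*s))/2.
An antiderivative is F(s) = s/2 + sin(4*s)/8.
Then F(pi) - F(0) = (pi/2) - (0) = pi/2.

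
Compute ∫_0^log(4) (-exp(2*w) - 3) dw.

-15/2 - log(64)

An antiderivative is F(w) = -exp(2*w)/2 - 3*w.
Then F(log(4)) - F(0) = (-8 - log(64)) - (-1/2) = -15/2 - log(64).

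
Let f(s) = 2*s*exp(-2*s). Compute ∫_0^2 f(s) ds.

Integrate by parts once (u = s, dv = 2*exp(-2*s) ds).
An antiderivative is F(s) = (-2*s - 1)*exp(-2*s)/2.
Then F(2) - F(0) = (-5*exp(-4)/2) - (-1/2) = (-5 + exp(4))*exp(-4)/2.

(-5 + exp(4))*exp(-4)/2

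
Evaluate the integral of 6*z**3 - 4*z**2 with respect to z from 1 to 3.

By the power rule, an antiderivative is F(z) = 3*z**4/2 - 4*z**3/3.
Then F(3) - F(1) = (171/2) - (1/6) = 256/3.

256/3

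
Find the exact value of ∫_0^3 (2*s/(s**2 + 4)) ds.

log(13/4)

Let u = s**2 + 4, so du = 2*s ds. When s = 0, u = 4; when s = 3, u = 13.
The integral becomes ∫ 1/u du from 4 to 13, with antiderivative log(u).
Back in s: F(s) = log(s**2 + 4).
Then F(3) - F(0) = (log(13)) - (log(4)) = log(13/4).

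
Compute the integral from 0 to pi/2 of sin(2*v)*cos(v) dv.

Use the identity sin(2*v)cos(v) = [sin(3*v) + sin(v)]/2.
An antiderivative is F(v) = -cos(v)/2 - cos(3*v)/6.
Then F(pi/2) - F(0) = (0) - (-2/3) = 2/3.

2/3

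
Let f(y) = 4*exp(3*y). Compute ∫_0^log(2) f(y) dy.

28/3

Let u = exp(y), so du = exp(y) dy. When y = 0, u = 1; when y = log(2), u = 2.
The integral becomes 4·∫ u**2 du from 1 to 2, with antiderivative 4*u**3/3.
Back in y: F(y) = 4*exp(3*y)/3.
Then F(log(2)) - F(0) = (32/3) - (4/3) = 28/3.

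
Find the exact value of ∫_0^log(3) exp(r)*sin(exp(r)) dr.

cos(1) - cos(3)

Let u = exp(r), so du = exp(r) dr. When r = 0, u = 1; when r = log(3), u = 3.
The integral becomes ∫ sin(u) du from 1 to 3, with antiderivative -cos(u).
Back in r: F(r) = -cos(exp(r)).
Then F(log(3)) - F(0) = (-cos(3)) - (-cos(1)) = cos(1) - cos(3).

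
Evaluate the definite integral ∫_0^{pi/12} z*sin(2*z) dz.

Integrate by parts once (u = z, dv = sin(2*z) dz).
An antiderivative is F(z) = -z*cos(2*z)/2 + sin(2*z)/4.
Then F(pi/12) - F(0) = (-sqrt(3)*pi/48 + 1/8) - (0) = -sqrt(3)*pi/48 + 1/8.

-sqrt(3)*pi/48 + 1/8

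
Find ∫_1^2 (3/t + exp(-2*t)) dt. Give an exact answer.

(-1 + exp(2) + 6*exp(4)*log(2))*exp(-4)/2

An antiderivative is F(t) = 3*log(t) - exp(-2*t)/2.
Then F(2) - F(1) = (-exp(-4)/2 + 3*log(2)) - (-exp(-2)/2) = (-1 + exp(2) + 6*exp(4)*log(2))*exp(-4)/2.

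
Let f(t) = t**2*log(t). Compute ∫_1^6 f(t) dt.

-215/9 + 72*log(2) + 72*log(3)

Integrate by parts once (u = ln t, dv = t**2 dt).
An antiderivative is F(t) = t**3*(3*log(t) - 1)/9.
Then F(6) - F(1) = (-24 + 72*log(2) + 72*log(3)) - (-1/9) = -215/9 + 72*log(2) + 72*log(3).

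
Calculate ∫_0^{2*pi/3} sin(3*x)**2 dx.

pi/3

Use the identity sin^2(3*x) = (1 - cos(6*x))/2.
An antiderivative is F(x) = x/2 - sin(6*x)/12.
Then F(2*pi/3) - F(0) = (pi/3) - (0) = pi/3.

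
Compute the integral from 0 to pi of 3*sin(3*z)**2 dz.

3*pi/2

Use the identity sin^2(3*z) = (1 - cos(6*z))/2.
An antiderivative is F(z) = 3*z/2 - sin(6*z)/4.
Then F(pi) - F(0) = (3*pi/2) - (0) = 3*pi/2.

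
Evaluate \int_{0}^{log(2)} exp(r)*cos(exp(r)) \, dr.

Let u = exp(r), so du = exp(r) dr. When r = 0, u = 1; when r = log(2), u = 2.
The integral becomes ∫ cos(u) du from 1 to 2, with antiderivative sin(u).
Back in r: F(r) = sin(exp(r)).
Then F(log(2)) - F(0) = (sin(2)) - (sin(1)) = -sin(1) + sin(2).

-sin(1) + sin(2)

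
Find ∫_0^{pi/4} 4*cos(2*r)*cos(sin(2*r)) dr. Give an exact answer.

Let u = sin(2*r), so du = 2*cos(2*r) dr. When r = 0, u = 0; when r = pi/4, u = 1.
The integral becomes 2·∫ cos(u) du from 0 to 1, with antiderivative 2*sin(u).
Back in r: F(r) = 2*sin(sin(2*r)).
Then F(pi/4) - F(0) = (2*sin(1)) - (0) = 2*sin(1).

2*sin(1)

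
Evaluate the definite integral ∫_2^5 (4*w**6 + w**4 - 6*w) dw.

1579386/35

By the power rule, an antiderivative is F(w) = 4*w**7/7 + w**5/5 - 3*w**2.
Then F(5) - F(2) = (316350/7) - (2364/35) = 1579386/35.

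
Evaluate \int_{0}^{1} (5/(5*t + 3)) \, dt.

log(8/3)

Let u = 5*t + 3, so du = 5 dt. When t = 0, u = 3; when t = 1, u = 8.
The integral becomes ∫ 1/u du from 3 to 8, with antiderivative log(u).
Back in t: F(t) = log(5*t + 3).
Then F(1) - F(0) = (log(8)) - (log(3)) = log(8/3).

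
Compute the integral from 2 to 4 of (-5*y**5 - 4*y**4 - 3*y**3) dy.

-21668/5

By the power rule, an antiderivative is F(y) = -5*y**6/6 - 4*y**5/5 - 3*y**4/4.
Then F(4) - F(2) = (-66368/15) - (-1364/15) = -21668/5.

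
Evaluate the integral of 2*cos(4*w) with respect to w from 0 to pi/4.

An antiderivative is F(w) = sin(4*w)/2.
Then F(pi/4) - F(0) = (0) - (0) = 0.

0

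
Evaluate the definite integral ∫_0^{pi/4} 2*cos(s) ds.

An antiderivative is F(s) = 2*sin(s).
Then F(pi/4) - F(0) = (sqrt(2)) - (0) = sqrt(2).

sqrt(2)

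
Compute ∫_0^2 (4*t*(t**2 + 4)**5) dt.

Let u = t**2 + 4, so du = 2*t dt. When t = 0, u = 4; when t = 2, u = 8.
The integral becomes 2·∫ u**5 du from 4 to 8, with antiderivative u**6/3.
Back in t: F(t) = (t**2 + 4)**6/3.
Then F(2) - F(0) = (262144/3) - (4096/3) = 86016.

86016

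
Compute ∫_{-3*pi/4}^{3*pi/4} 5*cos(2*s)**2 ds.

15*pi/4

Use the identity cos^2(2*s) = (1 + cos(4*s))/2.
An antiderivative is F(s) = 5*s/2 + 5*sin(4*s)/8.
Then F(3*pi/4) - F(-3*pi/4) = (15*pi/8) - (-15*pi/8) = 15*pi/4.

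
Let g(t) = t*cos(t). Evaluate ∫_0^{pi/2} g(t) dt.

-1 + pi/2

Integrate by parts once (u = t, dv = cos(t) dt).
An antiderivative is F(t) = t*sin(t) + cos(t).
Then F(pi/2) - F(0) = (pi/2) - (1) = -1 + pi/2.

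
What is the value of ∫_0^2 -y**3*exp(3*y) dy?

Integrate by parts 3 times (u = y^3, dv = -exp(3*y) dy).
An antiderivative is F(y) = (-9*y**3 + 9*y**2 - 6*y + 2)*exp(3*y)/27.
Then F(2) - F(0) = (-46*exp(6)/27) - (2/27) = -46*exp(6)/27 - 2/27.

-46*exp(6)/27 - 2/27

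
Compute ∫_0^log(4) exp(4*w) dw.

255/4

Let u = exp(w), so du = exp(w) dw. When w = 0, u = 1; when w = log(4), u = 4.
The integral becomes ∫ u**3 du from 1 to 4, with antiderivative u**4/4.
Back in w: F(w) = exp(4*w)/4.
Then F(log(4)) - F(0) = (64) - (1/4) = 255/4.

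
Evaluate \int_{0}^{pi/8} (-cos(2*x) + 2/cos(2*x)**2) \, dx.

1 - sqrt(2)/4

An antiderivative is F(x) = -sin(2*x)/2 + tan(2*x).
Then F(pi/8) - F(0) = (1 - sqrt(2)/4) - (0) = 1 - sqrt(2)/4.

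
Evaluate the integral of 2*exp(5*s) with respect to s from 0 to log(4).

Let u = exp(s), so du = exp(s) ds. When s = 0, u = 1; when s = log(4), u = 4.
The integral becomes 2·∫ u**4 du from 1 to 4, with antiderivative 2*u**5/5.
Back in s: F(s) = 2*exp(5*s)/5.
Then F(log(4)) - F(0) = (2048/5) - (2/5) = 2046/5.

2046/5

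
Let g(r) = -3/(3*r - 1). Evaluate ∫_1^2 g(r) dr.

An antiderivative is F(r) = -log(3*r - 1).
Then F(2) - F(1) = (-log(5)) - (-log(2)) = log(2/5).

log(2/5)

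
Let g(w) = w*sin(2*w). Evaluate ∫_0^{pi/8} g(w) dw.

sqrt(2)*(4 - pi)/32

Integrate by parts once (u = w, dv = sin(2*w) dw).
An antiderivative is F(w) = -w*cos(2*w)/2 + sin(2*w)/4.
Then F(pi/8) - F(0) = (sqrt(2)*(4 - pi)/32) - (0) = sqrt(2)*(4 - pi)/32.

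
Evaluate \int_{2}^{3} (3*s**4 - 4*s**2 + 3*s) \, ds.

3263/30

By the power rule, an antiderivative is F(s) = 3*s**5/5 - 4*s**3/3 + 3*s**2/2.
Then F(3) - F(2) = (1233/10) - (218/15) = 3263/30.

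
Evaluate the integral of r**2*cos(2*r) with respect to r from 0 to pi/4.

Integrate by parts twice (u = r^2, dv = cos(2*r) dr).
An antiderivative is F(r) = r**2*sin(2*r)/2 + r*cos(2*r)/2 - sin(2*r)/4.
Then F(pi/4) - F(0) = (-1/4 + pi**2/32) - (0) = -1/4 + pi**2/32.

-1/4 + pi**2/32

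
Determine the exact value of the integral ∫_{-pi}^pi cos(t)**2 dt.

pi

Use the identity cos^2(t) = (1 + cos(2*t))/2.
An antiderivative is F(t) = t/2 + sin(2*t)/4.
Then F(pi) - F(-pi) = (pi/2) - (-pi/2) = pi.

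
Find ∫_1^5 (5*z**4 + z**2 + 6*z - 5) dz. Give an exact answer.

9652/3

By the power rule, an antiderivative is F(z) = z**5 + z**3/3 + 3*z**2 - 5*z.
Then F(5) - F(1) = (9650/3) - (-2/3) = 9652/3.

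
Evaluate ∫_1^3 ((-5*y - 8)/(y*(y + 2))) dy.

-3*log(3) - log(5)

Factor the denominator: y**2 + 2*y = (y + 2)y.
Partial fractions: (-5*y - 8)/(y*(y + 2)) = -1/(y + 2) - 4/y.
An antiderivative is F(y) = -4*log(y) - log(y + 2).
Then F(3) - F(1) = (-4*log(3) - log(5)) - (-log(3)) = -3*log(3) - log(5).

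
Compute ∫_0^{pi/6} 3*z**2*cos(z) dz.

Integrate by parts twice (u = z^2, dv = 3*cos(z) dz).
An antiderivative is F(z) = 3*z**2*sin(z) + 6*z*cos(z) - 6*sin(z).
Then F(pi/6) - F(0) = (-3 + pi**2/24 + sqrt(3)*pi/2) - (0) = -3 + pi**2/24 + sqrt(3)*pi/2.

-3 + pi**2/24 + sqrt(3)*pi/2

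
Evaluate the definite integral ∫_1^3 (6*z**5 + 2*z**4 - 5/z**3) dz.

37016/45

By the power rule, an antiderivative is F(z) = z**6 + 2*z**5/5 + 5/(2*z**2).
Then F(3) - F(1) = (74383/90) - (39/10) = 37016/45.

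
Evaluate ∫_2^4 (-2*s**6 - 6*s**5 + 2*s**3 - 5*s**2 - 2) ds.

-181732/21

By the power rule, an antiderivative is F(s) = -2*s**7/7 - s**6 + s**4/2 - 5*s**3/3 - 2*s.
Then F(4) - F(2) = (-184040/21) - (-2308/21) = -181732/21.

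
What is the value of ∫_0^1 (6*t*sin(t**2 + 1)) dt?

-3*cos(2) + 3*cos(1)

Let u = t**2 + 1, so du = 2*t dt. When t = 0, u = 1; when t = 1, u = 2.
The integral becomes 3·∫ sin(u) du from 1 to 2, with antiderivative -3*cos(u).
Back in t: F(t) = -3*cos(t**2 + 1).
Then F(1) - F(0) = (-3*cos(2)) - (-3*cos(1)) = -3*cos(2) + 3*cos(1).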